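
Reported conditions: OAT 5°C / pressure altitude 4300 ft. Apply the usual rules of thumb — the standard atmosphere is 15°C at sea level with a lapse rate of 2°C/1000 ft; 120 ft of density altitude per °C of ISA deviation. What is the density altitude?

ISA temperature at 4300 ft = 15 − 2 × (4300/1000) = 6.4°C.
ISA deviation = 5 − 6.4 = -1.4°C.
Density altitude = 4300 + 120 × (-1.4) = 4300 + (-168) = 4132 ft.

4132 ft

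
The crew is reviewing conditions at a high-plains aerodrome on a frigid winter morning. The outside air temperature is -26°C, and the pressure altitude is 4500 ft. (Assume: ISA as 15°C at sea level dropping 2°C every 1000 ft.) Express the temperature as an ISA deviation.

ISA-32°C

ISA temperature at 4500 ft = 15 − 2 × (4500/1000) = 6°C.
Deviation = OAT − ISA = -26 − 6 = -32°C.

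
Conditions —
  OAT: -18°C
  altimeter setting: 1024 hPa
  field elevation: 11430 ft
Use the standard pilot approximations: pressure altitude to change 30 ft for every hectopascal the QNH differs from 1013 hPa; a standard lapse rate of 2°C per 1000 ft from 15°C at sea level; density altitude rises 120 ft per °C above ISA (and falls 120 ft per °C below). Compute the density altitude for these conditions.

Pressure altitude = 11430 + (1013 − 1024) × 30 = 11430 + (-330) = 11100 ft.
ISA temperature at 11100 ft = 15 − 2 × (11100/1000) = -7.2°C.
ISA deviation = -18 − (-7.2) = -10.8°C.
Density altitude = 11100 + 120 × (-10.8) = 9804 ft.

9804 ft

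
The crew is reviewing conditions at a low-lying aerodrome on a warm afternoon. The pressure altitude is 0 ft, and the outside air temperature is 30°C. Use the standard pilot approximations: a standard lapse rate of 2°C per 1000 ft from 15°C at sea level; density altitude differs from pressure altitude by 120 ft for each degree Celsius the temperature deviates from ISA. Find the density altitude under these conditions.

1800 ft

ISA temperature at 0 ft = 15 − 2 × (0/1000) = 15°C.
ISA deviation = 30 − 15 = +15°C.
Density altitude = 0 + 120 × (15) = 0 + (+1800) = 1800 ft.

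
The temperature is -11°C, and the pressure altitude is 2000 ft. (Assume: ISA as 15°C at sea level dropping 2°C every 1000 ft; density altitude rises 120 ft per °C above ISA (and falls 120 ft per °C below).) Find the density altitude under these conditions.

ISA temperature at 2000 ft = 15 − 2 × (2000/1000) = 11°C.
ISA deviation = -11 − 11 = -22°C.
Density altitude = 2000 + 120 × (-22) = 2000 + (-2640) = -640 ft.

-640 ft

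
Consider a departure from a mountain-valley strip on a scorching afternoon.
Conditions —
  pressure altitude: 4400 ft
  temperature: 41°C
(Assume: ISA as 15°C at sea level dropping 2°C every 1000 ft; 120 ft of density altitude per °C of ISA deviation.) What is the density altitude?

8576 ft

ISA temperature at 4400 ft = 15 − 2 × (4400/1000) = 6.2°C.
ISA deviation = 41 − 6.2 = +34.8°C.
Density altitude = 4400 + 120 × (34.8) = 4400 + (+4176) = 8576 ft.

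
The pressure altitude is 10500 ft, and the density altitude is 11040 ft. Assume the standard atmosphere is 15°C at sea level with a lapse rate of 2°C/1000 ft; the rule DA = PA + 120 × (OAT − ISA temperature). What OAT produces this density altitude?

-1.5°C

Density altitude − pressure altitude = 11040 − 10500 = +540 ft.
At 120 ft/°C that is an ISA deviation of 540/120 = +4.5°C.
ISA temperature at 10500 ft = 15 − 2 × (10500/1000) = -6°C.
OAT = ISA + deviation = -6 + (+4.5) = -1.5°C.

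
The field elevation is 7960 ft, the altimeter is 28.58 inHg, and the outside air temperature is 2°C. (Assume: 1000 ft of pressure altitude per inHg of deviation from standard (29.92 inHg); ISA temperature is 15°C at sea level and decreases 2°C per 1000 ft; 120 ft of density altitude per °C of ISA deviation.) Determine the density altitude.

9972 ft

Pressure altitude = 7960 + (29.92 − 28.58) × 1000 = 7960 + (+1340) = 9300 ft.
ISA temperature at 9300 ft = 15 − 2 × (9300/1000) = -3.6°C.
ISA deviation = 2 − (-3.6) = +5.6°C.
Density altitude = 9300 + 120 × (5.6) = 9972 ft.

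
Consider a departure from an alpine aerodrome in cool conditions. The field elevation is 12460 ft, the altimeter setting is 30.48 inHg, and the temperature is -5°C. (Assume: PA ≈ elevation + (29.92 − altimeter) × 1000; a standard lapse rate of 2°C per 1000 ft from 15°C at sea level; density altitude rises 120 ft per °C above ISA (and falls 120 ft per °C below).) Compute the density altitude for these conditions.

Pressure altitude = 12460 + (29.92 − 30.48) × 1000 = 12460 + (-560) = 11900 ft.
ISA temperature at 11900 ft = 15 − 2 × (11900/1000) = -8.8°C.
ISA deviation = -5 − (-8.8) = +3.8°C.
Density altitude = 11900 + 120 × (3.8) = 12356 ft.

12356 ft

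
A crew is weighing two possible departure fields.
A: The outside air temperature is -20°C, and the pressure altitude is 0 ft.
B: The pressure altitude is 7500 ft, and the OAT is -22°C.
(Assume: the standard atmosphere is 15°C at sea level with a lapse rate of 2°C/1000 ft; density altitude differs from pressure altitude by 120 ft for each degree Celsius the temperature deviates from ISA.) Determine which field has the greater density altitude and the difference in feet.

A: ISA temp = 15°C, deviation -35°C, DA = 0 + 120 × (-35) = -4200 ft.
B: ISA temp = 0°C, deviation -22°C, DA = 7500 + 120 × (-22) = 4860 ft.
B is higher by 4860 − (-4200) = 9060 ft.

B by 9060 ft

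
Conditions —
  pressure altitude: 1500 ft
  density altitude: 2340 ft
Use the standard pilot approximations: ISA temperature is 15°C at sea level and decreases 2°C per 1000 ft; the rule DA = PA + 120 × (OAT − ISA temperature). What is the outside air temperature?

19°C

Density altitude − pressure altitude = 2340 − 1500 = +840 ft.
At 120 ft/°C that is an ISA deviation of 840/120 = +7°C.
ISA temperature at 1500 ft = 15 − 2 × (1500/1000) = 12°C.
OAT = ISA + deviation = 12 + (+7) = 19°C.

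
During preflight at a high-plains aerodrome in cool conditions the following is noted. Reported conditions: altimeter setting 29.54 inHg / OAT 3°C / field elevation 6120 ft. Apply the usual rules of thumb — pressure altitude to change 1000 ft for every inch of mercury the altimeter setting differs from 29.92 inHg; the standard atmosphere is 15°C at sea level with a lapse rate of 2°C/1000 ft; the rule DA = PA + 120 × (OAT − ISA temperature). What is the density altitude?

6620 ft

Pressure altitude = 6120 + (29.92 − 29.54) × 1000 = 6120 + (+380) = 6500 ft.
ISA temperature at 6500 ft = 15 − 2 × (6500/1000) = 2°C.
ISA deviation = 3 − 2 = +1°C.
Density altitude = 6500 + 120 × (1) = 6620 ft.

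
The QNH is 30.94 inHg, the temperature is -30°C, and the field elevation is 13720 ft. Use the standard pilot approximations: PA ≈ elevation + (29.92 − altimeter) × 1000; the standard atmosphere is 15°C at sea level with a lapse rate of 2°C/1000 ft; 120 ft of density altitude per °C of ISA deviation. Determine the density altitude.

Pressure altitude = 13720 + (29.92 − 30.94) × 1000 = 13720 + (-1020) = 12700 ft.
ISA temperature at 12700 ft = 15 − 2 × (12700/1000) = -10.4°C.
ISA deviation = -30 − (-10.4) = -19.6°C.
Density altitude = 12700 + 120 × (-19.6) = 10348 ft.

10348 ft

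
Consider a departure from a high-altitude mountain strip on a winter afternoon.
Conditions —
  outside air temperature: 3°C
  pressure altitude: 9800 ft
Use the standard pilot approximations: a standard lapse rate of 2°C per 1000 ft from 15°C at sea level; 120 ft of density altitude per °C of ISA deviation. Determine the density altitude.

ISA temperature at 9800 ft = 15 − 2 × (9800/1000) = -4.6°C.
ISA deviation = 3 − (-4.6) = +7.6°C.
Density altitude = 9800 + 120 × (7.6) = 9800 + (+912) = 10712 ft.

10712 ft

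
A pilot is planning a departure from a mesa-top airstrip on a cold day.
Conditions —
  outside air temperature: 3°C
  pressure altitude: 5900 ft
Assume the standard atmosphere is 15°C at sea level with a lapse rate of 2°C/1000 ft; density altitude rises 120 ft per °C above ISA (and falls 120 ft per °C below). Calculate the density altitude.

5876 ft

ISA temperature at 5900 ft = 15 − 2 × (5900/1000) = 3.2°C.
ISA deviation = 3 − 3.2 = -0.2°C.
Density altitude = 5900 + 120 × (-0.2) = 5900 + (-24) = 5876 ft.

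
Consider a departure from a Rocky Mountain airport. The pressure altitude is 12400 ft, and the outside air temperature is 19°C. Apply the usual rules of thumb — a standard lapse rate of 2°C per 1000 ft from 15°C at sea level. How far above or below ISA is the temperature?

ISA+28.8°C

ISA temperature at 12400 ft = 15 − 2 × (12400/1000) = -9.8°C.
Deviation = OAT − ISA = 19 − (-9.8) = +28.8°C.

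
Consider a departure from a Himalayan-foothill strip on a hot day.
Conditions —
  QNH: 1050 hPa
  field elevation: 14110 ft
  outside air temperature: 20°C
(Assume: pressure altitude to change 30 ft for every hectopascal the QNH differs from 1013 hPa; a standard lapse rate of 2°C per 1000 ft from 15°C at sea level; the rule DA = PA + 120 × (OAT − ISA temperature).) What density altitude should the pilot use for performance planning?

Pressure altitude = 14110 + (1013 − 1050) × 30 = 14110 + (-1110) = 13000 ft.
ISA temperature at 13000 ft = 15 − 2 × (13000/1000) = -11°C.
ISA deviation = 20 − (-11) = +31°C.
Density altitude = 13000 + 120 × (31) = 16720 ft.

16720 ft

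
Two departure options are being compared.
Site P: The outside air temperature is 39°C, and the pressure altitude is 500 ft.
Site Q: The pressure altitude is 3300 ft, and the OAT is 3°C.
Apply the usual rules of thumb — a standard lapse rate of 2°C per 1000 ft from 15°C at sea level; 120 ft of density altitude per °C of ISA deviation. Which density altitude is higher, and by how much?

Site P: ISA temp = 14°C, deviation +25°C, DA = 500 + 120 × 25 = 3500 ft.
Site Q: ISA temp = 8.4°C, deviation -5.4°C, DA = 3300 + 120 × (-5.4) = 2652 ft.
Site P is higher by 3500 − 2652 = 848 ft.

Site P by 848 ft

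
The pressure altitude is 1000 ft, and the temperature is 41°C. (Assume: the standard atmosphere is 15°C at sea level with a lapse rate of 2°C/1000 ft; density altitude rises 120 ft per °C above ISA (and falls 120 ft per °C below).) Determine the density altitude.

4360 ft

ISA temperature at 1000 ft = 15 − 2 × (1000/1000) = 13°C.
ISA deviation = 41 − 13 = +28°C.
Density altitude = 1000 + 120 × (28) = 1000 + (+3360) = 4360 ft.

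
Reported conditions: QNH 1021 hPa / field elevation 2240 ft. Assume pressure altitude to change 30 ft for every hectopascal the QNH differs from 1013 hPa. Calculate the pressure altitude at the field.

Pressure correction = (1013 − 1021) × 30 = -240 ft.
Pressure altitude = 2240 + (-240) = 2000 ft.

2000 ft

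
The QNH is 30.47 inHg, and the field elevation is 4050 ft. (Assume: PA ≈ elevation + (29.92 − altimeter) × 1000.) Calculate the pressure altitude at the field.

Pressure correction = (29.92 − 30.47) × 1000 = -550 ft.
Pressure altitude = 4050 + (-550) = 3500 ft.

3500 ft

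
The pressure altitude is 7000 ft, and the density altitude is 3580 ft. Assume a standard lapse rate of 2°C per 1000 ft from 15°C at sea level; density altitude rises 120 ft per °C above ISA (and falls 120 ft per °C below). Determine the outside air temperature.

-27.5°C

Density altitude − pressure altitude = 3580 − 7000 = -3420 ft.
At 120 ft/°C that is an ISA deviation of -3420/120 = -28.5°C.
ISA temperature at 7000 ft = 15 − 2 × (7000/1000) = 1°C.
OAT = ISA + deviation = 1 + (-28.5) = -27.5°C.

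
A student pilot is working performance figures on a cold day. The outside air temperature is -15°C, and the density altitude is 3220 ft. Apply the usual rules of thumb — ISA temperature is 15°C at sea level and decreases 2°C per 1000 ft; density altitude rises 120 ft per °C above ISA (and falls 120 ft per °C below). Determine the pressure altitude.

5500 ft

DA = PA + 120 × (OAT − (15 − 2·PA/1000)) = PA + 120·OAT − 1800 + 0.24·PA = 1.24·PA + 120·OAT − 1800.
So 1.24·PA = 3220 − 120 × (-15) + 1800 = 6820.
PA = 6820 / 1.24 = 5500 ft.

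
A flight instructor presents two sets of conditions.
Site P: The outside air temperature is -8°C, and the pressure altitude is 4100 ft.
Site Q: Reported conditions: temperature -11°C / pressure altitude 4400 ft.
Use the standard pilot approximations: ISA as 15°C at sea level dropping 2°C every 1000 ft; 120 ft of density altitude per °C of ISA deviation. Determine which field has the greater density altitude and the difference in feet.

Site Q by 12 ft

Site P: ISA temp = 6.8°C, deviation -14.8°C, DA = 4100 + 120 × (-14.8) = 2324 ft.
Site Q: ISA temp = 6.2°C, deviation -17.2°C, DA = 4400 + 120 × (-17.2) = 2336 ft.
Site Q is higher by 2336 − 2324 = 12 ft.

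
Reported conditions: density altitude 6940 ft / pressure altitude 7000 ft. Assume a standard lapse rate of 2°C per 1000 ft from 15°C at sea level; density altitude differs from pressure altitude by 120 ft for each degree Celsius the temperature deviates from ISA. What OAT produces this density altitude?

Density altitude − pressure altitude = 6940 − 7000 = -60 ft.
At 120 ft/°C that is an ISA deviation of -60/120 = -0.5°C.
ISA temperature at 7000 ft = 15 − 2 × (7000/1000) = 1°C.
OAT = ISA + deviation = 1 + (-0.5) = 0.5°C.

0.5°C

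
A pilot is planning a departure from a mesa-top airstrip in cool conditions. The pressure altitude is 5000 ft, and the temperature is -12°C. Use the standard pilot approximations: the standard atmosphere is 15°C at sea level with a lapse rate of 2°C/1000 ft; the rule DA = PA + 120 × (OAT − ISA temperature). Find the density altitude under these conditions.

ISA temperature at 5000 ft = 15 − 2 × (5000/1000) = 5°C.
ISA deviation = -12 − 5 = -17°C.
Density altitude = 5000 + 120 × (-17) = 5000 + (-2040) = 2960 ft.

2960 ft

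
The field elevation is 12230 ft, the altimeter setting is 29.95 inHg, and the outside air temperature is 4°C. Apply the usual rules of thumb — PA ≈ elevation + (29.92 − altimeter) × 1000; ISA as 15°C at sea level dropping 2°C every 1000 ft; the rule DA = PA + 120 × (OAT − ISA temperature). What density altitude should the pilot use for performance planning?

Pressure altitude = 12230 + (29.92 − 29.95) × 1000 = 12230 + (-30) = 12200 ft.
ISA temperature at 12200 ft = 15 − 2 × (12200/1000) = -9.4°C.
ISA deviation = 4 − (-9.4) = +13.4°C.
Density altitude = 12200 + 120 × (13.4) = 13808 ft.

13808 ft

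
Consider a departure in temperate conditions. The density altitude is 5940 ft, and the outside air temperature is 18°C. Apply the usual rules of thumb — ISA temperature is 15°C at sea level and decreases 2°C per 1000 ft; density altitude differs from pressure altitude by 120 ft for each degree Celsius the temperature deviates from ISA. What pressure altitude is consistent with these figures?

DA = PA + 120 × (OAT − (15 − 2·PA/1000)) = PA + 120·OAT − 1800 + 0.24·PA = 1.24·PA + 120·OAT − 1800.
So 1.24·PA = 5940 − 120 × 18 + 1800 = 5580.
PA = 5580 / 1.24 = 4500 ft.

4500 ft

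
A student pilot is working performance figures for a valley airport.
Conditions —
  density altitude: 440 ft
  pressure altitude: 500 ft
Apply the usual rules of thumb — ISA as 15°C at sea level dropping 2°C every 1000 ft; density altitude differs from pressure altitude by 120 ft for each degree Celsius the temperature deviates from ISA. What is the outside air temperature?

13.5°C

Density altitude − pressure altitude = 440 − 500 = -60 ft.
At 120 ft/°C that is an ISA deviation of -60/120 = -0.5°C.
ISA temperature at 500 ft = 15 − 2 × (500/1000) = 14°C.
OAT = ISA + deviation = 14 + (-0.5) = 13.5°C.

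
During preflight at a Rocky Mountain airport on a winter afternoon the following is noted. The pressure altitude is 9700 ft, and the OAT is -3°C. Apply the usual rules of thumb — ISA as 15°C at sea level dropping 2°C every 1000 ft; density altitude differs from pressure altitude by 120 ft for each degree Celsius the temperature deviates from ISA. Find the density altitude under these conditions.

9868 ft

ISA temperature at 9700 ft = 15 − 2 × (9700/1000) = -4.4°C.
ISA deviation = -3 − (-4.4) = +1.4°C.
Density altitude = 9700 + 120 × (1.4) = 9700 + (+168) = 9868 ft.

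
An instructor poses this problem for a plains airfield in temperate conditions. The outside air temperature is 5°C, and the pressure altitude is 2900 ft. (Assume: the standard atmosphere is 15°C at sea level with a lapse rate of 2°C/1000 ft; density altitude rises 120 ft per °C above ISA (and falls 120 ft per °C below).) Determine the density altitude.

2396 ft

ISA temperature at 2900 ft = 15 − 2 × (2900/1000) = 9.2°C.
ISA deviation = 5 − 9.2 = -4.2°C.
Density altitude = 2900 + 120 × (-4.2) = 2900 + (-504) = 2396 ft.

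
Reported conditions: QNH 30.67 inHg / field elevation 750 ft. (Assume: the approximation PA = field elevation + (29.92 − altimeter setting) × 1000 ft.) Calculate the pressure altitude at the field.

Pressure correction = (29.92 − 30.67) × 1000 = -750 ft.
Pressure altitude = 750 + (-750) = 0 ft.

0 ft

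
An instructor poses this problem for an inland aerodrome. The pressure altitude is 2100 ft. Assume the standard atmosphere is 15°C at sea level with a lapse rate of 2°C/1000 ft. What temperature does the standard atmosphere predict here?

10.8°C

ISA temperature = 15 − 2 × (2100/1000) = 15 − 4.2 = 10.8°C.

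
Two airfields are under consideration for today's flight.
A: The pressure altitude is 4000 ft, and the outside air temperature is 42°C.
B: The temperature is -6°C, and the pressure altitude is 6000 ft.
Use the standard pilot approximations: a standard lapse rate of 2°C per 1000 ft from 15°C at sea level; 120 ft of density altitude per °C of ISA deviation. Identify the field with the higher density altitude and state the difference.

A: ISA temp = 7°C, deviation +35°C, DA = 4000 + 120 × 35 = 8200 ft.
B: ISA temp = 3°C, deviation -9°C, DA = 6000 + 120 × (-9) = 4920 ft.
A is higher by 8200 − 4920 = 3280 ft.

A by 3280 ft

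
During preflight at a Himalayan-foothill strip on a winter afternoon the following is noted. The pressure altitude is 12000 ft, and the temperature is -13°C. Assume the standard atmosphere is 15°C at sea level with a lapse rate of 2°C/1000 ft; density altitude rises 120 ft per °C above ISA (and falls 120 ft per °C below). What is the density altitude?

ISA temperature at 12000 ft = 15 − 2 × (12000/1000) = -9°C.
ISA deviation = -13 − (-9) = -4°C.
Density altitude = 12000 + 120 × (-4) = 12000 + (-480) = 11520 ft.

11520 ft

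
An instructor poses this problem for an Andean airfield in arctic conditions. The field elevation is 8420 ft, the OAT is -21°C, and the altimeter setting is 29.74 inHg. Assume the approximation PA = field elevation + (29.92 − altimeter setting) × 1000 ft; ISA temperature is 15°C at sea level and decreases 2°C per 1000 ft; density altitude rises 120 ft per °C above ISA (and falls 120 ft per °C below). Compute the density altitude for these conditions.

Pressure altitude = 8420 + (29.92 − 29.74) × 1000 = 8420 + (+180) = 8600 ft.
ISA temperature at 8600 ft = 15 − 2 × (8600/1000) = -2.2°C.
ISA deviation = -21 − (-2.2) = -18.8°C.
Density altitude = 8600 + 120 × (-18.8) = 6344 ft.

6344 ft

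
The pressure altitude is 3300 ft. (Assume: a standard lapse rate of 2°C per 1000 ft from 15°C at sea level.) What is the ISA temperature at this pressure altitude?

ISA temperature = 15 − 2 × (3300/1000) = 15 − 6.6 = 8.4°C.

8.4°C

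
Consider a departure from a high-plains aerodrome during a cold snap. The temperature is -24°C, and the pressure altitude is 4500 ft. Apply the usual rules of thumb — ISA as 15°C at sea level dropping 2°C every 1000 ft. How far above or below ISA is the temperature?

ISA temperature at 4500 ft = 15 − 2 × (4500/1000) = 6°C.
Deviation = OAT − ISA = -24 − 6 = -30°C.

ISA-30°C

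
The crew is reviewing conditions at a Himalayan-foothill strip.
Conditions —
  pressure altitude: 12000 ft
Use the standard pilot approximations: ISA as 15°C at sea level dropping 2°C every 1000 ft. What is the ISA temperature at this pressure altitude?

ISA temperature = 15 − 2 × (12000/1000) = 15 − 24 = -9°C.

-9°C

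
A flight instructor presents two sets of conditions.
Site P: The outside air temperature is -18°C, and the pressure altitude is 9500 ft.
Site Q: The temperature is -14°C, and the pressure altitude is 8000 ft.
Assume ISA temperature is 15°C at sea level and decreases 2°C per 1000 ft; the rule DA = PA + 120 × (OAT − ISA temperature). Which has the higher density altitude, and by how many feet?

Site P by 1380 ft

Site P: ISA temp = -4°C, deviation -14°C, DA = 9500 + 120 × (-14) = 7820 ft.
Site Q: ISA temp = -1°C, deviation -13°C, DA = 8000 + 120 × (-13) = 6440 ft.
Site P is higher by 7820 − 6440 = 1380 ft.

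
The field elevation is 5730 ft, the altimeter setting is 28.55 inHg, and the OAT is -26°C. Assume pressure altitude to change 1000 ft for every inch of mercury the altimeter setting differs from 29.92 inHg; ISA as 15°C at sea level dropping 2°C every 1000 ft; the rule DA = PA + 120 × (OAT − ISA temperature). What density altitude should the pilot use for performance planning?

3884 ft

Pressure altitude = 5730 + (29.92 − 28.55) × 1000 = 5730 + (+1370) = 7100 ft.
ISA temperature at 7100 ft = 15 − 2 × (7100/1000) = 0.8°C.
ISA deviation = -26 − 0.8 = -26.8°C.
Density altitude = 7100 + 120 × (-26.8) = 3884 ft.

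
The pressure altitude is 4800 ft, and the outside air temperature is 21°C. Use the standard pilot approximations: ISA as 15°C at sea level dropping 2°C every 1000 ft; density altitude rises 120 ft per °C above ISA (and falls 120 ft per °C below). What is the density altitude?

ISA temperature at 4800 ft = 15 − 2 × (4800/1000) = 5.4°C.
ISA deviation = 21 − 5.4 = +15.6°C.
Density altitude = 4800 + 120 × (15.6) = 4800 + (+1872) = 6672 ft.

6672 ft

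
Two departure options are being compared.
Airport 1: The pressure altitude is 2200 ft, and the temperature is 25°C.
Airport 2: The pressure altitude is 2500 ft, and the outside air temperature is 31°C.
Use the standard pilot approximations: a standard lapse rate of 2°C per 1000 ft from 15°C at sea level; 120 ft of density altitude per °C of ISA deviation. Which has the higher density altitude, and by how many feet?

Airport 2 by 1092 ft

Airport 1: ISA temp = 10.6°C, deviation +14.4°C, DA = 2200 + 120 × 14.4 = 3928 ft.
Airport 2: ISA temp = 10°C, deviation +21°C, DA = 2500 + 120 × 21 = 5020 ft.
Airport 2 is higher by 5020 − 3928 = 1092 ft.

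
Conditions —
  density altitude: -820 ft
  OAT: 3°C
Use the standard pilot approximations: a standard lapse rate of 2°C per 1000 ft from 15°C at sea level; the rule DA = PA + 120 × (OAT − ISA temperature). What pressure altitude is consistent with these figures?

DA = PA + 120 × (OAT − (15 − 2·PA/1000)) = PA + 120·OAT − 1800 + 0.24·PA = 1.24·PA + 120·OAT − 1800.
So 1.24·PA = -820 − 120 × 3 + 1800 = 620.
PA = 620 / 1.24 = 500 ft.

500 ft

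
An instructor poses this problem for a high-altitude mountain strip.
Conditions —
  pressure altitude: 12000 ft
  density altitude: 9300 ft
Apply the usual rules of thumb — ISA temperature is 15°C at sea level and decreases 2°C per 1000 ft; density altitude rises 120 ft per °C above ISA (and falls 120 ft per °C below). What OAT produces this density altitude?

Density altitude − pressure altitude = 9300 − 12000 = -2700 ft.
At 120 ft/°C that is an ISA deviation of -2700/120 = -22.5°C.
ISA temperature at 12000 ft = 15 − 2 × (12000/1000) = -9°C.
OAT = ISA + deviation = -9 + (-22.5) = -31.5°C.

-31.5°C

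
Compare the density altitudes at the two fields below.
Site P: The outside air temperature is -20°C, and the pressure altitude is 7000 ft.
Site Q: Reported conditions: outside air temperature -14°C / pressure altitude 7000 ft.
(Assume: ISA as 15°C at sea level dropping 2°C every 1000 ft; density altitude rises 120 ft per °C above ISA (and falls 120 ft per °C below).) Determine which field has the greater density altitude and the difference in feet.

Site P: ISA temp = 1°C, deviation -21°C, DA = 7000 + 120 × (-21) = 4480 ft.
Site Q: ISA temp = 1°C, deviation -15°C, DA = 7000 + 120 × (-15) = 5200 ft.
Site Q is higher by 5200 − 4480 = 720 ft.

Site Q by 720 ft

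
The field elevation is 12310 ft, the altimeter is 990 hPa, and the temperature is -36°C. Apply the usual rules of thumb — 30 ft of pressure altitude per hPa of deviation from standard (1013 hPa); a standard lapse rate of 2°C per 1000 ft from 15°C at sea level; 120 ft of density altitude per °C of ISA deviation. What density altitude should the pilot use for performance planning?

Pressure altitude = 12310 + (1013 − 990) × 30 = 12310 + (+690) = 13000 ft.
ISA temperature at 13000 ft = 15 − 2 × (13000/1000) = -11°C.
ISA deviation = -36 − (-11) = -25°C.
Density altitude = 13000 + 120 × (-25) = 10000 ft.

10000 ft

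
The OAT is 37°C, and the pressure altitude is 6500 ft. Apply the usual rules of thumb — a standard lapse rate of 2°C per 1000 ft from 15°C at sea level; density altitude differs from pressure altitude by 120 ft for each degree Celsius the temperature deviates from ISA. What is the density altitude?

ISA temperature at 6500 ft = 15 − 2 × (6500/1000) = 2°C.
ISA deviation = 37 − 2 = +35°C.
Density altitude = 6500 + 120 × (35) = 6500 + (+4200) = 10700 ft.

10700 ft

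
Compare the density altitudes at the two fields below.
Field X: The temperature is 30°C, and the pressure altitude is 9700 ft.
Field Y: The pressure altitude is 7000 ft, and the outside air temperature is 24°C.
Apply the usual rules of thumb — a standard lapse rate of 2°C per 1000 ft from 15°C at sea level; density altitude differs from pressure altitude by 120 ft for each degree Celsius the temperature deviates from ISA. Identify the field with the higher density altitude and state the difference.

Field X by 4068 ft

Field X: ISA temp = -4.4°C, deviation +34.4°C, DA = 9700 + 120 × 34.4 = 13828 ft.
Field Y: ISA temp = 1°C, deviation +23°C, DA = 7000 + 120 × 23 = 9760 ft.
Field X is higher by 13828 − 9760 = 4068 ft.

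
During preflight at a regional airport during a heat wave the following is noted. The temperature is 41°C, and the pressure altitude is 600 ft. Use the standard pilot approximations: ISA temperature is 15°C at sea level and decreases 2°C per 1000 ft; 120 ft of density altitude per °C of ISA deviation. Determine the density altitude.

3864 ft

ISA temperature at 600 ft = 15 − 2 × (600/1000) = 13.8°C.
ISA deviation = 41 − 13.8 = +27.2°C.
Density altitude = 600 + 120 × (27.2) = 600 + (+3264) = 3864 ft.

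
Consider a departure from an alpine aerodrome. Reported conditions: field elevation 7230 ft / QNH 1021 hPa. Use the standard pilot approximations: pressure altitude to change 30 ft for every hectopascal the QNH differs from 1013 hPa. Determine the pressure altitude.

Pressure correction = (1013 − 1021) × 30 = -240 ft.
Pressure altitude = 7230 + (-240) = 6990 ft.

6990 ft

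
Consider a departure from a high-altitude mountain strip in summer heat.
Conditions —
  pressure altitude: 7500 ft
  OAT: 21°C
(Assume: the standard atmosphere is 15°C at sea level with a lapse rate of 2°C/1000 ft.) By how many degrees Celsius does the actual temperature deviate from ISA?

ISA temperature at 7500 ft = 15 − 2 × (7500/1000) = 0°C.
Deviation = OAT − ISA = 21 − 0 = +21°C.

ISA+21°C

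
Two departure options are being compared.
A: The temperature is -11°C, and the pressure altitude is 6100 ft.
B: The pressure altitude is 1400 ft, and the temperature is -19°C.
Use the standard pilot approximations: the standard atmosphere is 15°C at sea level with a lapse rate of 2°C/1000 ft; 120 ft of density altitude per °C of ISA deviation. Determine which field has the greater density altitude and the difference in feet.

A: ISA temp = 2.8°C, deviation -13.8°C, DA = 6100 + 120 × (-13.8) = 4444 ft.
B: ISA temp = 12.2°C, deviation -31.2°C, DA = 1400 + 120 × (-31.2) = -2344 ft.
A is higher by 4444 − (-2344) = 6788 ft.

A by 6788 ft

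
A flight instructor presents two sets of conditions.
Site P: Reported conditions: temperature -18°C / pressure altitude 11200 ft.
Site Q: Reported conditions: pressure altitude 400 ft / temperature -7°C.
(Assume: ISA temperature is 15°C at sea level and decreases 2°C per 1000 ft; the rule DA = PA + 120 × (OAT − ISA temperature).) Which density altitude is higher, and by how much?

Site P by 12072 ft

Site P: ISA temp = -7.4°C, deviation -10.6°C, DA = 11200 + 120 × (-10.6) = 9928 ft.
Site Q: ISA temp = 14.2°C, deviation -21.2°C, DA = 400 + 120 × (-21.2) = -2144 ft.
Site P is higher by 9928 − (-2144) = 12072 ft.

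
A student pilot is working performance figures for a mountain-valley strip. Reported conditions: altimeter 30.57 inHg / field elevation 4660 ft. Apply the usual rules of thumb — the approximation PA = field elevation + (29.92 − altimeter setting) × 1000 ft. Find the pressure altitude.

4010 ft

Pressure correction = (29.92 − 30.57) × 1000 = -650 ft.
Pressure altitude = 4660 + (-650) = 4010 ft.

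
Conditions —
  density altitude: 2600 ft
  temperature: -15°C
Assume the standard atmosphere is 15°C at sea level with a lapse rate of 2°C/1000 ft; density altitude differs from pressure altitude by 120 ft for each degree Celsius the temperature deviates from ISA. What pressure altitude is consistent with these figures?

5000 ft

DA = PA + 120 × (OAT − (15 − 2·PA/1000)) = PA + 120·OAT − 1800 + 0.24·PA = 1.24·PA + 120·OAT − 1800.
So 1.24·PA = 2600 − 120 × (-15) + 1800 = 6200.
PA = 6200 / 1.24 = 5000 ft.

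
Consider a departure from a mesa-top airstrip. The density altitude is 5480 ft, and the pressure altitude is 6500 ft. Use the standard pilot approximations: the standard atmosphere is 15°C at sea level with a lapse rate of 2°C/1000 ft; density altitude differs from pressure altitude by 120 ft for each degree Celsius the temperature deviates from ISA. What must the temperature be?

-6.5°C

Density altitude − pressure altitude = 5480 − 6500 = -1020 ft.
At 120 ft/°C that is an ISA deviation of -1020/120 = -8.5°C.
ISA temperature at 6500 ft = 15 − 2 × (6500/1000) = 2°C.
OAT = ISA + deviation = 2 + (-8.5) = -6.5°C.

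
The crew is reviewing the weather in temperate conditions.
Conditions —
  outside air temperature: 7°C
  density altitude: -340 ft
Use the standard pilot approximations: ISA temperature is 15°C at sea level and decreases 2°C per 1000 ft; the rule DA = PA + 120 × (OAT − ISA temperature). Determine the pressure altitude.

500 ft

DA = PA + 120 × (OAT − (15 − 2·PA/1000)) = PA + 120·OAT − 1800 + 0.24·PA = 1.24·PA + 120·OAT − 1800.
So 1.24·PA = -340 − 120 × 7 + 1800 = 620.
PA = 620 / 1.24 = 500 ft.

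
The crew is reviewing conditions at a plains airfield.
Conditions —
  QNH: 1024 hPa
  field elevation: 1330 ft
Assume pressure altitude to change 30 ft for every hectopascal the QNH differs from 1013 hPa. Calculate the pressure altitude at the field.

1000 ft

Pressure correction = (1013 − 1024) × 30 = -330 ft.
Pressure altitude = 1330 + (-330) = 1000 ft.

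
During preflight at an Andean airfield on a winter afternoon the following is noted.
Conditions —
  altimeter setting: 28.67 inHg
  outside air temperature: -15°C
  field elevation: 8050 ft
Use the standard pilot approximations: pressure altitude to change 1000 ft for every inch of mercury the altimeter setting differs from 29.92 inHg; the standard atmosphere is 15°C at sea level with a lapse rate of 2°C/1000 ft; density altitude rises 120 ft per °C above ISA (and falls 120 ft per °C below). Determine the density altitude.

Pressure altitude = 8050 + (29.92 − 28.67) × 1000 = 8050 + (+1250) = 9300 ft.
ISA temperature at 9300 ft = 15 − 2 × (9300/1000) = -3.6°C.
ISA deviation = -15 − (-3.6) = -11.4°C.
Density altitude = 9300 + 120 × (-11.4) = 7932 ft.

7932 ft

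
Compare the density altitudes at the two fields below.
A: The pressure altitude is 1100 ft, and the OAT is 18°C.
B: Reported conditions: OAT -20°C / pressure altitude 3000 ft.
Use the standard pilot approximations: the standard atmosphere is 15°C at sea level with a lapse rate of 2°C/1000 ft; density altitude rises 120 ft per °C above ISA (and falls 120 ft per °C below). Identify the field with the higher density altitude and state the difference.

A by 2204 ft

A: ISA temp = 12.8°C, deviation +5.2°C, DA = 1100 + 120 × 5.2 = 1724 ft.
B: ISA temp = 9°C, deviation -29°C, DA = 3000 + 120 × (-29) = -480 ft.
A is higher by 1724 − (-480) = 2204 ft.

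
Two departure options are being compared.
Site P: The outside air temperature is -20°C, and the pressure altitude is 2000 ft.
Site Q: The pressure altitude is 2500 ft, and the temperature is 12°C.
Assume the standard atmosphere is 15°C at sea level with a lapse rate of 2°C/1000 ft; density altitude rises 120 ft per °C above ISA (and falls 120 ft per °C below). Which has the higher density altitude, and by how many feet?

Site Q by 4460 ft

Site P: ISA temp = 11°C, deviation -31°C, DA = 2000 + 120 × (-31) = -1720 ft.
Site Q: ISA temp = 10°C, deviation +2°C, DA = 2500 + 120 × 2 = 2740 ft.
Site Q is higher by 2740 − (-1720) = 4460 ft.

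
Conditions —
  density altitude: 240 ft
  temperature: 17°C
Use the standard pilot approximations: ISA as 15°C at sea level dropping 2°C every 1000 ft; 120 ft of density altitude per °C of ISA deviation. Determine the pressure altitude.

0 ft

DA = PA + 120 × (OAT − (15 − 2·PA/1000)) = PA + 120·OAT − 1800 + 0.24·PA = 1.24·PA + 120·OAT − 1800.
So 1.24·PA = 240 − 120 × 17 + 1800 = 0.
PA = 0 / 1.24 = 0 ft.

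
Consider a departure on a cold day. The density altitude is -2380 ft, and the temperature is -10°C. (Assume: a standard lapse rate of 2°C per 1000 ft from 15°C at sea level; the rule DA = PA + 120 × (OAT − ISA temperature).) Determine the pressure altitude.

DA = PA + 120 × (OAT − (15 − 2·PA/1000)) = PA + 120·OAT − 1800 + 0.24·PA = 1.24·PA + 120·OAT − 1800.
So 1.24·PA = -2380 − 120 × (-10) + 1800 = 620.
PA = 620 / 1.24 = 500 ft.

500 ft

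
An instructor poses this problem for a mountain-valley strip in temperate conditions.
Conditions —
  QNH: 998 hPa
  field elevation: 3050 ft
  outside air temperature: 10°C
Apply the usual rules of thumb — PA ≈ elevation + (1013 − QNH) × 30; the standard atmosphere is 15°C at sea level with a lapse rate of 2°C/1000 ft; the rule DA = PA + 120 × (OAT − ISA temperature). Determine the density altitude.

Pressure altitude = 3050 + (1013 − 998) × 30 = 3050 + (+450) = 3500 ft.
ISA temperature at 3500 ft = 15 − 2 × (3500/1000) = 8°C.
ISA deviation = 10 − 8 = +2°C.
Density altitude = 3500 + 120 × (2) = 3740 ft.

3740 ft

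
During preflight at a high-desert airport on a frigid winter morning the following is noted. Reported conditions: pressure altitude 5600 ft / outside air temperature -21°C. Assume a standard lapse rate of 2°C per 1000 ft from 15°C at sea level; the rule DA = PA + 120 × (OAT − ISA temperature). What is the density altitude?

ISA temperature at 5600 ft = 15 − 2 × (5600/1000) = 3.8°C.
ISA deviation = -21 − 3.8 = -24.8°C.
Density altitude = 5600 + 120 × (-24.8) = 5600 + (-2976) = 2624 ft.

2624 ft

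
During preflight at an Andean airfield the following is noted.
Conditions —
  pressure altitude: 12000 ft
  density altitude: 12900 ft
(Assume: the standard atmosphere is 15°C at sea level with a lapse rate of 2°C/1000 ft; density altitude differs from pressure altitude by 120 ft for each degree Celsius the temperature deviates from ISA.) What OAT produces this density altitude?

-1.5°C

Density altitude − pressure altitude = 12900 − 12000 = +900 ft.
At 120 ft/°C that is an ISA deviation of 900/120 = +7.5°C.
ISA temperature at 12000 ft = 15 − 2 × (12000/1000) = -9°C.
OAT = ISA + deviation = -9 + (+7.5) = -1.5°C.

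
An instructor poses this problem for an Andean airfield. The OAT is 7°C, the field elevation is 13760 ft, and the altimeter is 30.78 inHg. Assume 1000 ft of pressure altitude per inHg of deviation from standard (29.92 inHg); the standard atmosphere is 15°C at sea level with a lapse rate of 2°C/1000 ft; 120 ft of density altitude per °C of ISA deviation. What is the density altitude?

15036 ft

Pressure altitude = 13760 + (29.92 − 30.78) × 1000 = 13760 + (-860) = 12900 ft.
ISA temperature at 12900 ft = 15 − 2 × (12900/1000) = -10.8°C.
ISA deviation = 7 − (-10.8) = +17.8°C.
Density altitude = 12900 + 120 × (17.8) = 15036 ft.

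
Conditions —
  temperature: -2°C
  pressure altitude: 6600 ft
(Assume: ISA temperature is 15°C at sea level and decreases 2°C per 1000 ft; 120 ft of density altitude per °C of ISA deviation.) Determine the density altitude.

6144 ft

ISA temperature at 6600 ft = 15 − 2 × (6600/1000) = 1.8°C.
ISA deviation = -2 − 1.8 = -3.8°C.
Density altitude = 6600 + 120 × (-3.8) = 6600 + (-456) = 6144 ft.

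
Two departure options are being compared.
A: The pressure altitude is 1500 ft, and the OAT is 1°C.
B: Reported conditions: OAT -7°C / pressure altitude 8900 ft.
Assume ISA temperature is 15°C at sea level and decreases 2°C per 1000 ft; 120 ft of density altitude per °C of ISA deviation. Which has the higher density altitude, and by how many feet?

B by 8216 ft

A: ISA temp = 12°C, deviation -11°C, DA = 1500 + 120 × (-11) = 180 ft.
B: ISA temp = -2.8°C, deviation -4.2°C, DA = 8900 + 120 × (-4.2) = 8396 ft.
B is higher by 8396 − 180 = 8216 ft.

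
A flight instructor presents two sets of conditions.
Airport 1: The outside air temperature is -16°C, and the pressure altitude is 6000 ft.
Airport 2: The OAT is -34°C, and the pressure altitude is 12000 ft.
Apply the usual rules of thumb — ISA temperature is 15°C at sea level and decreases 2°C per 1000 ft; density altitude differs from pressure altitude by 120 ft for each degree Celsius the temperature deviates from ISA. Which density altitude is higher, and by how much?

Airport 2 by 5280 ft

Airport 1: ISA temp = 3°C, deviation -19°C, DA = 6000 + 120 × (-19) = 3720 ft.
Airport 2: ISA temp = -9°C, deviation -25°C, DA = 12000 + 120 × (-25) = 9000 ft.
Airport 2 is higher by 9000 − 3720 = 5280 ft.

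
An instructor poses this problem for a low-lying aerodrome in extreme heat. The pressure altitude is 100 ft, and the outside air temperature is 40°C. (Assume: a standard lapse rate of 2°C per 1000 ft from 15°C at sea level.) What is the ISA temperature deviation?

ISA+25.2°C

ISA temperature at 100 ft = 15 − 2 × (100/1000) = 14.8°C.
Deviation = OAT − ISA = 40 − 14.8 = +25.2°C.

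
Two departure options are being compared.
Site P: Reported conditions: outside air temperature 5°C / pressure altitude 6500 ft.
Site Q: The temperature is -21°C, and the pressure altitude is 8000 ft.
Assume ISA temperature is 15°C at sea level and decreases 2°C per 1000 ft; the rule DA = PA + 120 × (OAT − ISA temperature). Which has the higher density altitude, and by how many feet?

Site P: ISA temp = 2°C, deviation +3°C, DA = 6500 + 120 × 3 = 6860 ft.
Site Q: ISA temp = -1°C, deviation -20°C, DA = 8000 + 120 × (-20) = 5600 ft.
Site P is higher by 6860 − 5600 = 1260 ft.

Site P by 1260 ft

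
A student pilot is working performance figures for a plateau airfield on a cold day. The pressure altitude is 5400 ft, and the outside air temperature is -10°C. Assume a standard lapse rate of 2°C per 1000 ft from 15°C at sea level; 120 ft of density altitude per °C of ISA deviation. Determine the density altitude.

3696 ft

ISA temperature at 5400 ft = 15 − 2 × (5400/1000) = 4.2°C.
ISA deviation = -10 − 4.2 = -14.2°C.
Density altitude = 5400 + 120 × (-14.2) = 5400 + (-1704) = 3696 ft.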